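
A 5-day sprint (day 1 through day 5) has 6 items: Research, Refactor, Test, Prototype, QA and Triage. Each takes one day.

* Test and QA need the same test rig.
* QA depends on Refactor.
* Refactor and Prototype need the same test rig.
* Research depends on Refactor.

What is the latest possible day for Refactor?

Downstream work caps Refactor at day 4.
Refactor at day 4 is achievable: Test=day 1; Research=day 5; Triage=day 1; Refactor=day 4; QA=day 5; Prototype=day 1.

day 4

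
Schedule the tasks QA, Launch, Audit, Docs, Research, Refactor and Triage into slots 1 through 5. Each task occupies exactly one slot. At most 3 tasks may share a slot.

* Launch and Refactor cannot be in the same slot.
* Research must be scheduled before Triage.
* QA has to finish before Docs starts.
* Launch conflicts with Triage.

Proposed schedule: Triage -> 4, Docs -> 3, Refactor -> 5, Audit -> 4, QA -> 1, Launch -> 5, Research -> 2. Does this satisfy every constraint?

Invalid. Launch and Refactor cannot be in the same slot.

At most 3 tasks may share a slot — holds.
QA has to finish before Docs starts — holds.
Research must be scheduled before Triage — holds.
Launch conflicts with Triage — holds.
Launch and Refactor cannot be in the same slot — violated.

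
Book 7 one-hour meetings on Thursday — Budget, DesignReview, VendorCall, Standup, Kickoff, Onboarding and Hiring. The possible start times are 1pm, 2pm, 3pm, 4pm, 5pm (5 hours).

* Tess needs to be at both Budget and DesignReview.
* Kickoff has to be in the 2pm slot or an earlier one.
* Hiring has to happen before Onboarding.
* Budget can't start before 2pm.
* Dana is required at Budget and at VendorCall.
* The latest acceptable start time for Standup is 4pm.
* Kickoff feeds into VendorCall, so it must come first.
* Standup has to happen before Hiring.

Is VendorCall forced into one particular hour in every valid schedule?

No

VendorCall can be 2pm (e.g. DesignReview in 1pm; Hiring in 2pm; Standup in 1pm; Kickoff in 1pm; Budget in 3pm; Onboarding in 3pm; VendorCall in 2pm) or 3pm (e.g. Kickoff=1pm; DesignReview=1pm; Standup=1pm; VendorCall=3pm; Budget=2pm; Onboarding=3pm; Hiring=2pm).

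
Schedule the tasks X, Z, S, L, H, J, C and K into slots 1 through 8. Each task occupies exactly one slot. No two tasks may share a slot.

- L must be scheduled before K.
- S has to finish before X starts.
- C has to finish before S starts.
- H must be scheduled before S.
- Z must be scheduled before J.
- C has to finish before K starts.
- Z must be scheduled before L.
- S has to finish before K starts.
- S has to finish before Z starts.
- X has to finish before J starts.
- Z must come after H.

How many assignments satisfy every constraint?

Splitting on X: it can be 4 (6), 5 (6), 6 (4), 7 (2). Listing each branch's schedules as (Z, S, L, H, J, C, K):
X=4: (5,3,6,1,7,2,8) (5,3,6,1,8,2,7) (5,3,6,2,7,1,8) (5,3,6,2,8,1,7) (5,3,7,1,6,2,8) (5,3,7,2,6,1,8) — 6.
X=5: (4,3,6,1,7,2,8) (4,3,6,1,8,2,7) (4,3,6,2,7,1,8) (4,3,6,2,8,1,7) (4,3,7,1,6,2,8) (4,3,7,2,6,1,8) — 6.
X=6: (4,3,5,1,7,2,8) (4,3,5,1,8,2,7) (4,3,5,2,7,1,8) (4,3,5,2,8,1,7) — 4.
X=7: (4,3,5,1,8,2,6) (4,3,5,2,8,1,6) — 2.
Summing: 6 + 6 + 4 + 2 = 18.

18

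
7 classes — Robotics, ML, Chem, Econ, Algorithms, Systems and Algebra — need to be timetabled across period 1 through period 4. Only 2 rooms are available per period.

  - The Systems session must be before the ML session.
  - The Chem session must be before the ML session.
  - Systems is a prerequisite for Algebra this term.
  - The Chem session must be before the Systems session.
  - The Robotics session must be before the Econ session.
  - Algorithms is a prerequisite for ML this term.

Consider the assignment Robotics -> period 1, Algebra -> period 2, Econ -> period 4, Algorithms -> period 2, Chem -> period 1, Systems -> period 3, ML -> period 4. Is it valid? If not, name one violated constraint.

Invalid. Systems is a prerequisite for Algebra this term.

Systems is a prerequisite for Algebra this term — violated.
Algorithms is a prerequisite for ML this term — holds.
The Robotics session must be before the Econ session — holds.
The Chem session must be before the Systems session — holds.
The Chem session must be before the ML session — holds.
Only 2 rooms are available per period — holds.
The Systems session must be before the ML session — holds.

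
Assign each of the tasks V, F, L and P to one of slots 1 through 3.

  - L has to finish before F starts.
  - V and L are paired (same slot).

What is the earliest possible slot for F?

Precedence pushes F to at least 2.
F at 2 is achievable: F -> 2, V -> 1, L -> 1, P -> 1.

2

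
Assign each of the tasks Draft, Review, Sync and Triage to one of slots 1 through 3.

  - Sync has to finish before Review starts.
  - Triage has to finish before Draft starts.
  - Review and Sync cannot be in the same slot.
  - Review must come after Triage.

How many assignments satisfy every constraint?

Splitting on Draft: it can be 2 (3), 3 (5). Listing each branch's schedules as (Review, Sync, Triage):
Draft=2: (2,1,1) (3,1,1) (3,2,1) — 3.
Draft=3: (2,1,1) (3,1,1) (3,1,2) (3,2,1) (3,2,2) — 5.
Summing: 3 + 5 = 8.

8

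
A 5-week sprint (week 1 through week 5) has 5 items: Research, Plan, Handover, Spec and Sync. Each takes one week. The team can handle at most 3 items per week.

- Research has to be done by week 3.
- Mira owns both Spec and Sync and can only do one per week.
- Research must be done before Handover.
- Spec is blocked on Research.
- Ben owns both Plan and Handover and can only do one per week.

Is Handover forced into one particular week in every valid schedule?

Handover can be week 2 (e.g. Research in week 1; Handover in week 2; Sync in week 1; Plan in week 1; Spec in week 2) or week 3 (e.g. Handover -> week 3, Research -> week 1, Sync -> week 1, Spec -> week 2, Plan -> week 1).

No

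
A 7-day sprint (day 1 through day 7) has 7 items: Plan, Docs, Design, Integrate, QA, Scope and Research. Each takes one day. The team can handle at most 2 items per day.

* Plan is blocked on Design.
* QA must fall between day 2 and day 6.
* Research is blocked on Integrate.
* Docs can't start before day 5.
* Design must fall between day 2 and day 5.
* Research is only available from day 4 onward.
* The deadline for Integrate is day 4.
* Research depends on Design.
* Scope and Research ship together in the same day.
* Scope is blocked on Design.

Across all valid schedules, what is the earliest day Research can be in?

day 4

Research is available from day 4.
Research at day 4 is achievable: Plan -> day 3; Docs -> day 5; QA -> day 2; Research -> day 4; Integrate -> day 1; Design -> day 2; Scope -> day 4.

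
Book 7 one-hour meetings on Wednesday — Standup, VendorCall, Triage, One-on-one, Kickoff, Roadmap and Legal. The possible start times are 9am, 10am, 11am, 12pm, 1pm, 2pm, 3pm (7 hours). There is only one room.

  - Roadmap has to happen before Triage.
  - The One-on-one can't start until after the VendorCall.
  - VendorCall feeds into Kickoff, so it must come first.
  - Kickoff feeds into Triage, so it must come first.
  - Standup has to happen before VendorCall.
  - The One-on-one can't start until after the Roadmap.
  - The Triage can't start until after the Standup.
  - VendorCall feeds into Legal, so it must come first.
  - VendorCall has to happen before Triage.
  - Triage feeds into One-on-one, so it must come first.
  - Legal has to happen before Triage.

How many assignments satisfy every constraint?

10

Splitting on Standup: it can be 9am (8), 10am (2). Listing each branch's schedules as (VendorCall, Triage, One-on-one, Kickoff, Roadmap, Legal):
Standup=9am: (10am,2pm,3pm,11am,12pm,1pm) (10am,2pm,3pm,11am,1pm,12pm) (10am,2pm,3pm,12pm,11am,1pm) (10am,2pm,3pm,12pm,1pm,11am) (10am,2pm,3pm,1pm,11am,12pm) (10am,2pm,3pm,1pm,12pm,11am) (11am,2pm,3pm,12pm,10am,1pm) (11am,2pm,3pm,1pm,10am,12pm) — 8.
Standup=10am: (11am,2pm,3pm,12pm,9am,1pm) (11am,2pm,3pm,1pm,9am,12pm) — 2.
Summing: 8 + 2 = 10.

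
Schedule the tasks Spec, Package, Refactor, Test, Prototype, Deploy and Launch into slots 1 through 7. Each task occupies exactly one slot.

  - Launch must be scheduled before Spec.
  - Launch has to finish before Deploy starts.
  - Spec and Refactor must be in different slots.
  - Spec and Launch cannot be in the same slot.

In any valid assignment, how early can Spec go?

Precedence pushes Spec to at least 2.
Spec at 2 is achievable: Prototype in 1, Launch in 1, Package in 1, Spec in 2, Refactor in 1, Test in 1, Deploy in 2.

2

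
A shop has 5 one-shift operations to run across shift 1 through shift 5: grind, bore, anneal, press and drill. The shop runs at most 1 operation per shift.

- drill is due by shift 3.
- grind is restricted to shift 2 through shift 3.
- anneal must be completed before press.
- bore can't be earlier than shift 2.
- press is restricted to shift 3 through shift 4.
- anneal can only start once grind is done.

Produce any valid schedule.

grind in shift 2; press in shift 4; drill in shift 1; bore in shift 5; anneal in shift 3

Checking: grind(shift 2) before anneal(shift 3); anneal(shift 3) before press(shift 4); grind=shift 2 in [shift 2,shift 3]; press=shift 4 in [shift 3,shift 4]; drill=shift 1 in [shift 1,shift 3]; bore=shift 5 in [shift 2,shift 5]; max 1 per shift (cap 1).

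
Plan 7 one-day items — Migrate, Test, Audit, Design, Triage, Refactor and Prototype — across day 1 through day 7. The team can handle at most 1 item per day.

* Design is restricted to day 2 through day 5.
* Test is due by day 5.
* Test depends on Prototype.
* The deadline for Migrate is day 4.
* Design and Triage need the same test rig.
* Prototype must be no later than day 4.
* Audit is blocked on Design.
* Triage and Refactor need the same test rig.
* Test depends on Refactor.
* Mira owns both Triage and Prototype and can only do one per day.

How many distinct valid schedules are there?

Splitting on Migrate: it can be day 1 (16), day 2 (12), day 3 (12), day 4 (12). Listing each branch's schedules as (Test, Audit, Design, Triage, Refactor, Prototype) by day number:
Migrate=day 1: (4,6,5,7,2,3) (4,6,5,7,3,2) (4,7,5,6,2,3) (4,7,5,6,3,2) (5,6,2,7,3,4) (5,6,2,7,4,3) (5,6,3,7,2,4) (5,6,3,7,4,2) (5,6,4,7,2,3) (5,6,4,7,3,2) (5,7,2,6,3,4) (5,7,2,6,4,3) (5,7,3,6,2,4) (5,7,3,6,4,2) (5,7,4,6,2,3) (5,7,4,6,3,2) — 16.
Migrate=day 2: (4,6,5,7,1,3) (4,6,5,7,3,1) (4,7,5,6,1,3) (4,7,5,6,3,1) (5,6,3,7,1,4) (5,6,3,7,4,1) (5,6,4,7,1,3) (5,6,4,7,3,1) (5,7,3,6,1,4) (5,7,3,6,4,1) (5,7,4,6,1,3) (5,7,4,6,3,1) — 12.
Migrate=day 3: (4,6,5,7,1,2) (4,6,5,7,2,1) (4,7,5,6,1,2) (4,7,5,6,2,1) (5,6,2,7,1,4) (5,6,2,7,4,1) (5,6,4,7,1,2) (5,6,4,7,2,1) (5,7,2,6,1,4) (5,7,2,6,4,1) (5,7,4,6,1,2) (5,7,4,6,2,1) — 12.
Migrate=day 4: (3,6,5,7,1,2) (3,6,5,7,2,1) (3,7,5,6,1,2) (3,7,5,6,2,1) (5,6,2,7,1,3) (5,6,2,7,3,1) (5,6,3,7,1,2) (5,6,3,7,2,1) (5,7,2,6,1,3) (5,7,2,6,3,1) (5,7,3,6,1,2) (5,7,3,6,2,1) — 12.
Summing: 16 + 12 + 12 + 12 = 52.

52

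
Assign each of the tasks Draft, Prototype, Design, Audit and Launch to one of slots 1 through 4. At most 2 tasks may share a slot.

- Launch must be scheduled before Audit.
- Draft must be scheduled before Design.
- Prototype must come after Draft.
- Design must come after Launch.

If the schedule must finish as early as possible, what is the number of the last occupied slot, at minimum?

The precedence chain requires at least 2 distinct slots.
With at most 2 per slot and 5 tasks, at least 3 slots are needed.
3 works (last occupied slot: 3): for example Audit -> 3, Launch -> 1, Design -> 2, Draft -> 1, Prototype -> 2.

slot 3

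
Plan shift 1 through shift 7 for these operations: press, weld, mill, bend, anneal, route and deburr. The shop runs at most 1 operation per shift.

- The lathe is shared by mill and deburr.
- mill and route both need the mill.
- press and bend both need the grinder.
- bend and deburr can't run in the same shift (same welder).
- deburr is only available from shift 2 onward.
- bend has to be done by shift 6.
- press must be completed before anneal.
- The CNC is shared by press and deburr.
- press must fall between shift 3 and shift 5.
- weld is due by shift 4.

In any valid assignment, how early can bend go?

shift 1

Bend's own window allows nothing later than shift 6.
bend at shift 1 is achievable: anneal in shift 5; deburr in shift 4; weld in shift 2; bend in shift 1; mill in shift 6; route in shift 7; press in shift 3.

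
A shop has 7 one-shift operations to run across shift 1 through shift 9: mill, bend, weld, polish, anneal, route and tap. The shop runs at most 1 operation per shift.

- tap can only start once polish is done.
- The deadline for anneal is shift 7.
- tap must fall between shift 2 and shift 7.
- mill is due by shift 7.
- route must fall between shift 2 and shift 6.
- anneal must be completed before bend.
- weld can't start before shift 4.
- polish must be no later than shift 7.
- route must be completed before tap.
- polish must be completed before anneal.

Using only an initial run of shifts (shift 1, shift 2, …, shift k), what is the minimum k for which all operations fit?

The precedence chain requires at least 3 distinct shifts.
With at most 1 per shift and 7 operations, at least 7 shifts are needed.
weld can't be placed before shift 4, so the schedule must run through at least shift 4.
7 works (last occupied shift: shift 7): for example tap -> shift 3; mill -> shift 7; anneal -> shift 5; route -> shift 2; bend -> shift 6; weld -> shift 4; polish -> shift 1.

7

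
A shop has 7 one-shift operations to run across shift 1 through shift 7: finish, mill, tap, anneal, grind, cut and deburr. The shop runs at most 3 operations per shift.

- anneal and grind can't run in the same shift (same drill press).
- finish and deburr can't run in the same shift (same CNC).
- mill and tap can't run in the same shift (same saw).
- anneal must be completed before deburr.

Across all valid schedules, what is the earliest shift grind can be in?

shift 1

grind at shift 1 is achievable: anneal=shift 2; grind=shift 1; cut=shift 2; finish=shift 1; deburr=shift 3; tap=shift 2; mill=shift 1.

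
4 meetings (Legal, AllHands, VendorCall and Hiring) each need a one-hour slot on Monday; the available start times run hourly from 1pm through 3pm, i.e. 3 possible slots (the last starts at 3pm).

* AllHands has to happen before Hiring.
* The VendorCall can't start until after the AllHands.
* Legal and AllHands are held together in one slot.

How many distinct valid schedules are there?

Splitting on Legal: it can be 1pm (4), 2pm (1). Listing each branch's schedules as (AllHands, VendorCall, Hiring):
Legal=1pm: (1pm,2pm,2pm) (1pm,2pm,3pm) (1pm,3pm,2pm) (1pm,3pm,3pm) — 4.
Legal=2pm: (2pm,3pm,3pm) — 1.
Summing: 4 + 1 = 5.

5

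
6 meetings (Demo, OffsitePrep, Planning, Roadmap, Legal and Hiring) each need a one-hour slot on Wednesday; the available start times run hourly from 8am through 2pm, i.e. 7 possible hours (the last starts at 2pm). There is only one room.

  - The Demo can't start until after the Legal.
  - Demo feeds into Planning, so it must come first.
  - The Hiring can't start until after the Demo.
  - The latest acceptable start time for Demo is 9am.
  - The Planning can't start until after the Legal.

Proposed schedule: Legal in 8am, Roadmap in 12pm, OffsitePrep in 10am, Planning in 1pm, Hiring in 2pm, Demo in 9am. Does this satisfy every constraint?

There is only one room — holds.
The Planning can't start until after the Legal — holds.
The Hiring can't start until after the Demo — holds.
Demo feeds into Planning, so it must come first — holds.
The latest acceptable start time for Demo is 9am — holds.
The Demo can't start until after the Legal — holds.

Yes, all constraints hold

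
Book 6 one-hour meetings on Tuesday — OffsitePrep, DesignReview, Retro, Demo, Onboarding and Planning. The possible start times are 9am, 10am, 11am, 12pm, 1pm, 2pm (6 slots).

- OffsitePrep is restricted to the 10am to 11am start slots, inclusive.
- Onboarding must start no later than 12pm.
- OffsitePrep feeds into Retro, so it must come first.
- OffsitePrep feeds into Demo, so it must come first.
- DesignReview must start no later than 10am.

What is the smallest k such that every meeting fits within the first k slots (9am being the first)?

The precedence chain requires at least 2 distinct slots.
Propagating the time windows through the other constraints, Retro can't land before 11am — that is slot 3 counting from 9am — so the schedule must run through at least 3 slots.
3 works (last occupied slot: 11am): for example DesignReview=9am, Demo=11am, OffsitePrep=10am, Retro=11am, Onboarding=9am, Planning=9am.

3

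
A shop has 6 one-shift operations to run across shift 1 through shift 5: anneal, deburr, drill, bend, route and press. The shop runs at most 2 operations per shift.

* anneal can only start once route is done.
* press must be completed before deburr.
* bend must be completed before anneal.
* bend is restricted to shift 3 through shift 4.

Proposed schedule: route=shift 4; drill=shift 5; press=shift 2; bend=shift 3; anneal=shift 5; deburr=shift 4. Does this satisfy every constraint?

press must be completed before deburr — holds.
anneal can only start once route is done — holds.
The shop runs at most 2 operations per shift — holds.
bend must be completed before anneal — holds.
bend is restricted to shift 3 through shift 4 — holds.

Yes, all constraints hold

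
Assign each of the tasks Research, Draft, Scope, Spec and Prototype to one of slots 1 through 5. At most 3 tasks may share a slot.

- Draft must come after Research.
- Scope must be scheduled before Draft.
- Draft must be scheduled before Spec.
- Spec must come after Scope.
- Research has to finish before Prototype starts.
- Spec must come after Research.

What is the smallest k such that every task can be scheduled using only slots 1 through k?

The precedence chain requires at least 3 distinct slots.
With at most 3 per slot and 5 tasks, at least 2 slots are needed.
3 works (last occupied slot: 3): for example Scope -> 1; Spec -> 3; Research -> 1; Prototype -> 2; Draft -> 2.

3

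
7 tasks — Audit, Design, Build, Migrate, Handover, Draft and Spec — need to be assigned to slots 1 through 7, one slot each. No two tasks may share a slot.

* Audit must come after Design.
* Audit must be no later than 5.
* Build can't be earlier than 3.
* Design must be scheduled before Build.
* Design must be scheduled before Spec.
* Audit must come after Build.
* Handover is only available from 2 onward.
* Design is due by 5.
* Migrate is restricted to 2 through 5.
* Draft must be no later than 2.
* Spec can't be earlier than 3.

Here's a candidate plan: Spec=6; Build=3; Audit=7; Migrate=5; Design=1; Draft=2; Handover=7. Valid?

Invalid. Audit must be no later than 5.

Migrate is restricted to 2 through 5 — holds.
Design must be scheduled before Spec — holds.
Spec can't be earlier than 3 — holds.
Draft must be no later than 2 — holds.
Audit must come after Design — holds.
Design must be scheduled before Build — holds.
Audit must be no later than 5 — violated.
No two tasks may share a slot — violated.
Audit must come after Build — holds.
Design is due by 5 — holds.
Handover is only available from 2 onward — holds.
Build can't be earlier than 3 — holds.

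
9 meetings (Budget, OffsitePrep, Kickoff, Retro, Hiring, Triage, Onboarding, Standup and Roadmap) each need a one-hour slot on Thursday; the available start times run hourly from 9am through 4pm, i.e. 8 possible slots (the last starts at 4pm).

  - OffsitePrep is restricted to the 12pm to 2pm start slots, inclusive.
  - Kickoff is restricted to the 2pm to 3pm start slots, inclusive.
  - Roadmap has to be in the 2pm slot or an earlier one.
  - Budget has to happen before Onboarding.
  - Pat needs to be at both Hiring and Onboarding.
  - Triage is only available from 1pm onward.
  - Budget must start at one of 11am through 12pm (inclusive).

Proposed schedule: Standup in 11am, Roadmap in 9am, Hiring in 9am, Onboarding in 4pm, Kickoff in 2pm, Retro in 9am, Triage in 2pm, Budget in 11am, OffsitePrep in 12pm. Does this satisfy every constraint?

Yes

Budget has to happen before Onboarding — holds.
Triage is only available from 1pm onward — holds.
OffsitePrep is restricted to the 12pm to 2pm start slots, inclusive — holds.
Kickoff is restricted to the 2pm to 3pm start slots, inclusive — holds.
Pat needs to be at both Hiring and Onboarding — holds.
Budget must start at one of 11am through 12pm (inclusive) — holds.
Roadmap has to be in the 2pm slot or an earlier one — holds.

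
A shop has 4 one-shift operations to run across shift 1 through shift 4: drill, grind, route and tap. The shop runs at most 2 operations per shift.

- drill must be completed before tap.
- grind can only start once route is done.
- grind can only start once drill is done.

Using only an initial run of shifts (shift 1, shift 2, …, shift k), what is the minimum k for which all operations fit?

The precedence chain requires at least 2 distinct shifts.
With at most 2 per shift and 4 operations, at least 2 shifts are needed.
2 works (last occupied shift: shift 2): for example grind=shift 2, tap=shift 2, drill=shift 1, route=shift 1.

2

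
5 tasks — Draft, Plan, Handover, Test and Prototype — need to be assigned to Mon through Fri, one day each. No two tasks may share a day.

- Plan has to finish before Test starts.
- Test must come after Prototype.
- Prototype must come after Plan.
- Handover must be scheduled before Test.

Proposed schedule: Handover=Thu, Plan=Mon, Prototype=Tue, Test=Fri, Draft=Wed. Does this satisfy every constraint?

Yes

Prototype must come after Plan — holds.
Handover must be scheduled before Test — holds.
No two tasks may share a day — holds.
Plan has to finish before Test starts — holds.
Test must come after Prototype — holds.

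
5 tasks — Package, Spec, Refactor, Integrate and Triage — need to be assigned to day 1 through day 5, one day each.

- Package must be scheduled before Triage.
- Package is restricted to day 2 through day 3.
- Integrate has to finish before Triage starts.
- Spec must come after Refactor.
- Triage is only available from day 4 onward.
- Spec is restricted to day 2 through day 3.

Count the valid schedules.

42

Splitting on Package: it can be day 2 (21), day 3 (21). Listing each branch's schedules as (Spec, Refactor, Integrate, Triage) by day number:
Package=day 2: (2,1,1,4) (2,1,1,5) (2,1,2,4) (2,1,2,5) (2,1,3,4) (2,1,3,5) (2,1,4,5) (3,1,1,4) (3,1,1,5) (3,1,2,4) (3,1,2,5) (3,1,3,4) (3,1,3,5) (3,1,4,5) (3,2,1,4) (3,2,1,5) (3,2,2,4) (3,2,2,5) (3,2,3,4) (3,2,3,5) (3,2,4,5) — 21.
Package=day 3: (2,1,1,4) (2,1,1,5) (2,1,2,4) (2,1,2,5) (2,1,3,4) (2,1,3,5) (2,1,4,5) (3,1,1,4) (3,1,1,5) (3,1,2,4) (3,1,2,5) (3,1,3,4) (3,1,3,5) (3,1,4,5) (3,2,1,4) (3,2,1,5) (3,2,2,4) (3,2,2,5) (3,2,3,4) (3,2,3,5) (3,2,4,5) — 21.
Summing: 21 + 21 = 42.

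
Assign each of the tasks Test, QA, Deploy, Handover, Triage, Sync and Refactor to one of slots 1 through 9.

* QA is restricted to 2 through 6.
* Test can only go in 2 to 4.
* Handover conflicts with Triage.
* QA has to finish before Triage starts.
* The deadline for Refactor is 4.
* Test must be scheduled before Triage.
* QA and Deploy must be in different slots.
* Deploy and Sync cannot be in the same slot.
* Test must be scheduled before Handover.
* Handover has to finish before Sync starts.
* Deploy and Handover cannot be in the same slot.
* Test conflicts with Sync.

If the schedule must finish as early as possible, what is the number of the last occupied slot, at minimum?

4

The precedence chain requires at least 3 distinct slots.
Propagating the time windows through the other constraints, Sync can't land before 4, so the schedule must run through at least slot 4.
4 works (last occupied slot: 4): for example Handover in 3; QA in 2; Refactor in 1; Test in 2; Triage in 4; Sync in 4; Deploy in 1.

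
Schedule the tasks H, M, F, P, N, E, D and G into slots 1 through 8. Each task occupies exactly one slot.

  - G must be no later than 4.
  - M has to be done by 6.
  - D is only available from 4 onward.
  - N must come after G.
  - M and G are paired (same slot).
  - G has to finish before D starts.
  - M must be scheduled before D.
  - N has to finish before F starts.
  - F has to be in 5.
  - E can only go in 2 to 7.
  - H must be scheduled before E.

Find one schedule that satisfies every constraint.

E=2, F=5, N=2, H=1, G=1, M=1, P=1, D=4

Checking: M(1) before D(4); G(1) before N(2); G(1) before D(4); N(2) before F(5); H(1) before E(2); M = G = 1; E=2 in [2,7]; M=1 in [1,6]; D=4 in [4,8]; F=5 in [5,5]; G=1 in [1,4].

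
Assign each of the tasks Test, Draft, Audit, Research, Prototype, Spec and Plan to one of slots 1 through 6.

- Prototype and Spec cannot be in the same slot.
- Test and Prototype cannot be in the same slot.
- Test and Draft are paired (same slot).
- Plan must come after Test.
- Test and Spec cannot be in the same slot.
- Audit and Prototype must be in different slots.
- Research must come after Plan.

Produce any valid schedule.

Draft in 1, Research in 3, Prototype in 2, Test in 1, Plan in 2, Spec in 3, Audit in 1

Checking: Test(1) before Plan(2); Plan(2) before Research(3); Prototype(2) != Spec(3); Test(1) != Spec(3); Audit(1) != Prototype(2); Test(1) != Prototype(2); Test = Draft = 1.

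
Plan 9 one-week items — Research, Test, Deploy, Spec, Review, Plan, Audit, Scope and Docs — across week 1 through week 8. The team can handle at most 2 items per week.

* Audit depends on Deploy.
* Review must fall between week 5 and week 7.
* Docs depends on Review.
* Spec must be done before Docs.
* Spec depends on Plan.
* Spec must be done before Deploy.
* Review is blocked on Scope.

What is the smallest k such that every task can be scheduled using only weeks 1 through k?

6 weeks

The precedence chain requires at least 4 distinct weeks.
With at most 2 per week and 9 tasks, at least 5 weeks are needed.
Propagating the time windows through the other constraints, Docs can't land before week 6, so the schedule must run through at least week 6.
6 works (last occupied week: week 6): for example Docs -> week 6; Spec -> week 2; Test -> week 3; Scope -> week 1; Deploy -> week 3; Research -> week 2; Audit -> week 4; Plan -> week 1; Review -> week 5.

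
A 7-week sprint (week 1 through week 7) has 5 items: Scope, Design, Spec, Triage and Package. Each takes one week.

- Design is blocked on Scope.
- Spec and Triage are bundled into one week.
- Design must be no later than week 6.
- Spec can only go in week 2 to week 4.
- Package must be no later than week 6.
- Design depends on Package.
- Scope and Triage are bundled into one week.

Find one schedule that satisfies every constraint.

Scope -> week 2; Design -> week 3; Triage -> week 2; Package -> week 1; Spec -> week 2

Checking: Package(week 1) before Design(week 3); Scope(week 2) before Design(week 3); Scope = Triage = week 2; Spec = Triage = week 2; Package=week 1 in [week 1,week 6]; Spec=week 2 in [week 2,week 4]; Design=week 3 in [week 1,week 6].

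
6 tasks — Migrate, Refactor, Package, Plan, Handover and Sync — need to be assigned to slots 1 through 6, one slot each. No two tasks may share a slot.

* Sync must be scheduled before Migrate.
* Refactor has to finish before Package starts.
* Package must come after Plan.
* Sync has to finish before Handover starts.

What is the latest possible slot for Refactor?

5

Downstream work caps Refactor at 5.
Refactor at 5 is achievable: Plan in 3; Migrate in 2; Handover in 4; Package in 6; Refactor in 5; Sync in 1.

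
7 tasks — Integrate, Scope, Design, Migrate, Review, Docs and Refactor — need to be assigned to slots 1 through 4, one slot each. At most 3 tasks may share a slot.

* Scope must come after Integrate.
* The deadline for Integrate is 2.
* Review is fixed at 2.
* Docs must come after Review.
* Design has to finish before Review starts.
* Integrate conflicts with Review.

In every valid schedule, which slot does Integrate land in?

1

Integrate's window is 1–2.
Review is fixed at 2, and Integrate can't share a slot with Review.
So Integrate must be 1.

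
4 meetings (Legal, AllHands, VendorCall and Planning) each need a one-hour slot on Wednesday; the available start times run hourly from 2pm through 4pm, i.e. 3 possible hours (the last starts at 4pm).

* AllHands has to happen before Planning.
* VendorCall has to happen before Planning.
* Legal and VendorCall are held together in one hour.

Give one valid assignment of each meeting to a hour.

Planning=3pm; AllHands=2pm; VendorCall=2pm; Legal=2pm

Checking: VendorCall(2pm) before Planning(3pm); AllHands(2pm) before Planning(3pm); Legal = VendorCall = 2pm.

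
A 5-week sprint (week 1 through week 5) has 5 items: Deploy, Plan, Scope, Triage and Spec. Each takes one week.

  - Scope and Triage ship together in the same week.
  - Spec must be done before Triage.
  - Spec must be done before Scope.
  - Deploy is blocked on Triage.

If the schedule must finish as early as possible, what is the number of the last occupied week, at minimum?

The precedence chain requires at least 3 distinct weeks.
3 works (last occupied week: week 3): for example Deploy=week 3; Spec=week 1; Scope=week 2; Plan=week 1; Triage=week 2.

week 3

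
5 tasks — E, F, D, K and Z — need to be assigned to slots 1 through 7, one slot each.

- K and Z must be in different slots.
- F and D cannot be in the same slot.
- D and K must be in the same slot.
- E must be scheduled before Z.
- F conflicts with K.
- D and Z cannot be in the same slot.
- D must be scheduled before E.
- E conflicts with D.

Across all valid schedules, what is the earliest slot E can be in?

Precedence pushes E to at least 2; downstream work caps E at 6.
E at 2 is achievable: E in 2; D in 1; Z in 3; F in 2; K in 1.

2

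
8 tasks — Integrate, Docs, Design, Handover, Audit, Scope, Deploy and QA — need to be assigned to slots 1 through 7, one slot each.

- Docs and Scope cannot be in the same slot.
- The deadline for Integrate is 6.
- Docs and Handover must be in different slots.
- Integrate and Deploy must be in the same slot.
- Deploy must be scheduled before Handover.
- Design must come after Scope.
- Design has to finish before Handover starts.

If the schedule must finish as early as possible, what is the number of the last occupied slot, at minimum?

slot 3

The precedence chain requires at least 3 distinct slots.
3 works (last occupied slot: 3): for example Deploy=1, QA=1, Integrate=1, Scope=1, Handover=3, Audit=1, Docs=2, Design=2.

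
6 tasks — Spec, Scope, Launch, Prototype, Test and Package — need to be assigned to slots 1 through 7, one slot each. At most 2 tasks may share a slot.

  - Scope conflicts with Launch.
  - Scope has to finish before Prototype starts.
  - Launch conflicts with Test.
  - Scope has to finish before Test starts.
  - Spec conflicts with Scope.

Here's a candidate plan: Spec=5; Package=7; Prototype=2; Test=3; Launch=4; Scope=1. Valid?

Valid

Scope has to finish before Prototype starts — holds.
Scope conflicts with Launch — holds.
Launch conflicts with Test — holds.
At most 2 tasks may share a slot — holds.
Scope has to finish before Test starts — holds.
Spec conflicts with Scope — holds.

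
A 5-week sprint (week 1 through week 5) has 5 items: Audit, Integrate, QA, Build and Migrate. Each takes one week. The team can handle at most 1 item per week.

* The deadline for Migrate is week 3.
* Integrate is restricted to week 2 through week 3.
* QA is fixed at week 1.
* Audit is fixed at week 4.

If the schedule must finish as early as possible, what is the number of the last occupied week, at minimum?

week 5

With at most 1 per week and 5 work items, at least 5 weeks are needed.
Audit can't be placed before week 4, so the schedule must run through at least week 4.
5 works (last occupied week: week 5): for example QA in week 1; Audit in week 4; Integrate in week 2; Build in week 5; Migrate in week 3.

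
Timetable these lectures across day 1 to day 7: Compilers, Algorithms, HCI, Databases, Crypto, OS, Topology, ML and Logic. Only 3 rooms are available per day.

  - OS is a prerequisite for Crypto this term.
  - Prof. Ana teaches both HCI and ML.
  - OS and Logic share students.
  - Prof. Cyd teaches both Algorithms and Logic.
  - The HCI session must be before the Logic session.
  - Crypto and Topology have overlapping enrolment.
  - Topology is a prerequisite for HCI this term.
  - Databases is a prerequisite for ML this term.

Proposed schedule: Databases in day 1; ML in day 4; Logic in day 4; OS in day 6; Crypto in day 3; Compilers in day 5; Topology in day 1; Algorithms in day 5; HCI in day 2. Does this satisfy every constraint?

Databases is a prerequisite for ML this term — holds.
OS and Logic share students — holds.
Topology is a prerequisite for HCI this term — holds.
OS is a prerequisite for Crypto this term — violated.
Only 3 rooms are available per day — holds.
Prof. Cyd teaches both Algorithms and Logic — holds.
Crypto and Topology have overlapping enrolment — holds.
Prof. Ana teaches both HCI and ML — holds.
The HCI session must be before the Logic session — holds.

No — it violates: OS is a prerequisite for Crypto this term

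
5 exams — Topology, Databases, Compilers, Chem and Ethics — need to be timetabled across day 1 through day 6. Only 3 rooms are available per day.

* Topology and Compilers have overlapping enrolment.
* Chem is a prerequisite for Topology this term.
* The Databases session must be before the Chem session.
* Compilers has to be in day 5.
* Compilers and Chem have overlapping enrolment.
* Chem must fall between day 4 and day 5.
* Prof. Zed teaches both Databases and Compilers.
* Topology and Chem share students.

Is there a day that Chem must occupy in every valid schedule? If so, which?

Chem's window is day 4–day 5.
Compilers is fixed at day 5, and Chem can't share a day with Compilers.
So Chem must be day 4.

day 4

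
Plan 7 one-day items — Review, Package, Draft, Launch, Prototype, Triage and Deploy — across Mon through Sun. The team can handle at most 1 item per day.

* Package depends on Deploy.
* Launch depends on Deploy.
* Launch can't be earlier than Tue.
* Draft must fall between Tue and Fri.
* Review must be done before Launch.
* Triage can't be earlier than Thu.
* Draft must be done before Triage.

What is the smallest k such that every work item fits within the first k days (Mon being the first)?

The precedence chain requires at least 2 distinct days.
With at most 1 per day and 7 work items, at least 7 days are needed.
Triage can't be placed before Thu — that is day 4 counting from Mon — so the schedule must run through at least 4 days.
7 works (last occupied day: Sun): for example Review -> Wed; Draft -> Tue; Deploy -> Mon; Prototype -> Sun; Launch -> Fri; Package -> Sat; Triage -> Thu.

7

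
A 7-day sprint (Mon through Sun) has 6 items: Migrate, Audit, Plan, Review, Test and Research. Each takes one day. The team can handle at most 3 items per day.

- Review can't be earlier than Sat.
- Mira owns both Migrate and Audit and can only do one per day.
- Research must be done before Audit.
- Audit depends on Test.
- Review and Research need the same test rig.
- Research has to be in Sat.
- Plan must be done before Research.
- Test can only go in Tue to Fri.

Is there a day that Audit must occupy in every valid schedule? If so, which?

Sun

Precedence pushes Audit to at least Sun.
So Audit is pinned to Sun.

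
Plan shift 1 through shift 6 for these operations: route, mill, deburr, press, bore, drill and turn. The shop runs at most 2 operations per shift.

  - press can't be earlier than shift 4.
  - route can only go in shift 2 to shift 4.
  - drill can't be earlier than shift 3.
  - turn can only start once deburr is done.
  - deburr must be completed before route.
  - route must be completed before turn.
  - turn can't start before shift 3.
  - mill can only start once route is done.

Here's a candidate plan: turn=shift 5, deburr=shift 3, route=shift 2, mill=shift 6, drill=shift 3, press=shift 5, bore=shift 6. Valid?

No. deburr must be completed before route is not satisfied.

route must be completed before turn — holds.
drill can't be earlier than shift 3 — holds.
turn can't start before shift 3 — holds.
route can only go in shift 2 to shift 4 — holds.
The shop runs at most 2 operations per shift — holds.
mill can only start once route is done — holds.
deburr must be completed before route — violated.
press can't be earlier than shift 4 — holds.
turn can only start once deburr is done — holds.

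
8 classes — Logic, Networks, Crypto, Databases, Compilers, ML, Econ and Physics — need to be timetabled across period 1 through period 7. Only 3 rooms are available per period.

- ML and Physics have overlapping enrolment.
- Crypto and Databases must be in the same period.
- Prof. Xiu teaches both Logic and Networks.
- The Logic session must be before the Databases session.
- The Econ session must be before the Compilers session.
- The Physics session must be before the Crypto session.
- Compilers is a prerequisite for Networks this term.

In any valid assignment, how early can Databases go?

Precedence pushes Databases to at least period 2.
Databases at period 2 is achievable: Networks -> period 3, ML -> period 3, Crypto -> period 2, Compilers -> period 2, Logic -> period 1, Econ -> period 1, Physics -> period 1, Databases -> period 2.

period 2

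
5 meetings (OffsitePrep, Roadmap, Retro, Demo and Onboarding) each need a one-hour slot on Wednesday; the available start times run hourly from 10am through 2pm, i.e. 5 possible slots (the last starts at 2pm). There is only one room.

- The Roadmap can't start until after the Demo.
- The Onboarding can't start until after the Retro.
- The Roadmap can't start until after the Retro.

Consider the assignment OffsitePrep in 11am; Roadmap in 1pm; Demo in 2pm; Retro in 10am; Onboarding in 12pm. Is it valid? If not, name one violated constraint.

No — it violates: The Roadmap can't start until after the Demo

The Onboarding can't start until after the Retro — holds.
There is only one room — holds.
The Roadmap can't start until after the Demo — violated.
The Roadmap can't start until after the Retro — holds.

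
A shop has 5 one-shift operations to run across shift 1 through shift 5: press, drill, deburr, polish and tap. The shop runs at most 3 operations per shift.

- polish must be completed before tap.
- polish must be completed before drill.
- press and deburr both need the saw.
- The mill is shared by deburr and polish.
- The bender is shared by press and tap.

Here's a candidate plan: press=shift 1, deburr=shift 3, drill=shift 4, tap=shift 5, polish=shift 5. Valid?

The bender is shared by press and tap — holds.
press and deburr both need the saw — holds.
polish must be completed before drill — violated.
The mill is shared by deburr and polish — holds.
The shop runs at most 3 operations per shift — holds.
polish must be completed before tap — violated.

No — it violates: polish must be completed before drill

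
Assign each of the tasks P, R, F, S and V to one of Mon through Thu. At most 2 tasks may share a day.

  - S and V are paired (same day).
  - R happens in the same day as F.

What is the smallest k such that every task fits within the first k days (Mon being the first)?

3

With at most 2 per day and 5 tasks, at least 3 days are needed.
3 works (last occupied day: Wed): for example V=Wed; R=Tue; F=Tue; P=Mon; S=Wed.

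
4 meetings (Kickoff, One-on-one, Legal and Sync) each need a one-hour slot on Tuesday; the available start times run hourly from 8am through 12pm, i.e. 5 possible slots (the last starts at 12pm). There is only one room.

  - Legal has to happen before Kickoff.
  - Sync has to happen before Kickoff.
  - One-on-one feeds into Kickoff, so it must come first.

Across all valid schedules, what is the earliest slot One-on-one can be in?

Downstream work caps One-on-one at 11am.
One-on-one at 8am is achievable: Legal in 9am, Sync in 10am, Kickoff in 11am, One-on-one in 8am.

8am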